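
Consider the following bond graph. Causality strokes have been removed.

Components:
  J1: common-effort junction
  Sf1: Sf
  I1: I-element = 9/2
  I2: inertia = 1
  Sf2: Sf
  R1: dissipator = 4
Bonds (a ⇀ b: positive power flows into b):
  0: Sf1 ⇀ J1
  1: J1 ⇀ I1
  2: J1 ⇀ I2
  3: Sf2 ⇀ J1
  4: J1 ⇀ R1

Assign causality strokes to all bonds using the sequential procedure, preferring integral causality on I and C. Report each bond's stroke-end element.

#0 |Sf1  (Sf1: flow source, stroke at near end)
#3 |Sf2  (Sf2 (Sf) sets flow on bond)
#1 |I1  (I1 integral (f out))
#2 |I2  (prefer integral on I2)
#4 |J1  (J1: last free bond brings effort in)

β0 |Sf1
β1 |I1
β2 |I2
β3 |Sf2
β4 |J1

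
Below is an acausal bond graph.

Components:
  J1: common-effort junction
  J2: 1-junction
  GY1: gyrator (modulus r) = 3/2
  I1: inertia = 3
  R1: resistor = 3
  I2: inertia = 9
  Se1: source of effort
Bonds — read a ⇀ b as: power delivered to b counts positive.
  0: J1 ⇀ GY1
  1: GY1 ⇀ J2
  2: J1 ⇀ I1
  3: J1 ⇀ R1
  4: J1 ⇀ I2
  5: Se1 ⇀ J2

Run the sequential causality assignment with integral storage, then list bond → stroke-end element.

b5 →J2  (Se1 fixes effort; stroke away)
b1 →GY1  (only one flow-in slot at J2)
b0 →GY1  (through GY1, causality inverts; strokes same side of GY1)
b2 →I1  (I1: I, integral causality)
b4 →I2  (prefer integral on I2)
b3 →J1  (closing 0-jn rule on J1)

β0 |GY1
β1 |GY1
β2 |I1
β3 |J1
β4 |I2
β5 |J2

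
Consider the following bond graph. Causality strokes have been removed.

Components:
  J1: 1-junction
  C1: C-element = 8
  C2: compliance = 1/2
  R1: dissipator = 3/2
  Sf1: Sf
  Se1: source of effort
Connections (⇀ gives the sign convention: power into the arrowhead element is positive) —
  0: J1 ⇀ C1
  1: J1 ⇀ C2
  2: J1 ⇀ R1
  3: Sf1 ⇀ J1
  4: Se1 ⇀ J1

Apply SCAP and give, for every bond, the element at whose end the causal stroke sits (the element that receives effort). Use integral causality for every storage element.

β3 |Sf1  (Sf1 fixes flow; stroke at Sf1)
β4 |J1  (source Se1 imposes e)
β0 |J1  (J1 flow already set via bond 3)
β1 |J1  (common-f at J1 fixed by 3)
β2 |J1  (1-jn J1 has f-setter on 3)

#0 |J1
#1 |J1
#2 |J1
#3 |Sf1
#4 |J1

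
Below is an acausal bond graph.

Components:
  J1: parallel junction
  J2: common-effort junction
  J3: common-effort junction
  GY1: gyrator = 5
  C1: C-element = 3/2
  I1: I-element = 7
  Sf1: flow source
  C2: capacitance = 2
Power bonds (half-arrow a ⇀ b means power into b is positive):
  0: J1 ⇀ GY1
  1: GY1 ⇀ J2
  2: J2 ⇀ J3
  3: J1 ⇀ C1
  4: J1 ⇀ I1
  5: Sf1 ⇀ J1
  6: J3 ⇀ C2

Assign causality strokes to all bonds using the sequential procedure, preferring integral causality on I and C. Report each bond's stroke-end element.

b0 stroke at GY1
b1 stroke at GY1
b2 stroke at J2
b3 stroke at J1
b4 stroke at I1
b5 stroke at Sf1
b6 stroke at J3

β5 stroke at Sf1  (Sf1 (Sf) sets flow on bond)
β3 stroke at J1  (C1: C, integral causality)
β0 stroke at GY1  (common-e at J1 fixed by 3)
β4 stroke at I1  (J1 effort already set via bond 3)
β1 stroke at GY1  (GY GY1: same side as bond 0)
β2 stroke at J2  (closing 0-jn rule on J2)
β6 stroke at J3  (J3 needs exactly one e-in)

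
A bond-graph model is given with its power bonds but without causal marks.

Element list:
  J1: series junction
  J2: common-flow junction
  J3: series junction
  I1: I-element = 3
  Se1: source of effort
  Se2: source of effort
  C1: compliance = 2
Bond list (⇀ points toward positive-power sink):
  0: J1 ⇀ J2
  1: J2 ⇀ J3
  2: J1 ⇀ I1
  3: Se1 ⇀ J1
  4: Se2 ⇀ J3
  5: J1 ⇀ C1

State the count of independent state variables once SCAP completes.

#3 →J1  (source Se1 imposes e)
#4 →J3  (Se2: effort source, stroke at far end)
#1 →J2  (closing 1-jn rule on J3)
#0 →J1  (J2: last free bond brings flow in)
#2 →I1  (I1 integral (f out))
#5 →J1  (1-jn J1 has f-setter on 2)

2  (C1, I1 all integral)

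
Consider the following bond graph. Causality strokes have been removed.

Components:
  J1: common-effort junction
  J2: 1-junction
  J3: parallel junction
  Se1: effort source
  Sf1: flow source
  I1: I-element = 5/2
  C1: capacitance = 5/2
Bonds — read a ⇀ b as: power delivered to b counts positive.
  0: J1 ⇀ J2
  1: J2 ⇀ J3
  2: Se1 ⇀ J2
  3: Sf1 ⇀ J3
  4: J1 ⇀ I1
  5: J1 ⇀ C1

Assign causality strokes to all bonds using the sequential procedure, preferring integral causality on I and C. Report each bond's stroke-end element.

bond 2 →J2  (source Se1 imposes e)
bond 3 →Sf1  (Sf1 fixes flow; stroke at Sf1)
bond 1 →J3  (only one effort-in slot at J3)
bond 0 →J2  (common-f at J2 fixed by 1)
bond 4 →I1  (I1: I, integral causality)
bond 5 →J1  (only one effort-in slot at J1)

β0 →J2
β1 →J3
β2 →J2
β3 →Sf1
β4 →I1
β5 →J1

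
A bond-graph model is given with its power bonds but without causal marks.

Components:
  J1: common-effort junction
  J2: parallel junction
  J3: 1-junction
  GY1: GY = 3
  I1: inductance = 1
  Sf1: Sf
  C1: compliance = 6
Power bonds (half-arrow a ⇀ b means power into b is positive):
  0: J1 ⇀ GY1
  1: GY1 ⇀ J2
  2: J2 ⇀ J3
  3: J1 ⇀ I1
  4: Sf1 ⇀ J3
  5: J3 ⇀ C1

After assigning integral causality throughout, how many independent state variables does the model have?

#4 →Sf1  (Sf1 (Sf) sets flow on bond)
#2 →J3  (1-jn J3 has f-setter on 4)
#5 →J3  (common-f at J3 fixed by 4)
#1 →J2  (J2: last free bond brings effort in)
#0 →J1  (GY1: gyrator matches bond 1)
#3 →I1  (common-e at J1 fixed by 0)

2  (C1, I1 all integral)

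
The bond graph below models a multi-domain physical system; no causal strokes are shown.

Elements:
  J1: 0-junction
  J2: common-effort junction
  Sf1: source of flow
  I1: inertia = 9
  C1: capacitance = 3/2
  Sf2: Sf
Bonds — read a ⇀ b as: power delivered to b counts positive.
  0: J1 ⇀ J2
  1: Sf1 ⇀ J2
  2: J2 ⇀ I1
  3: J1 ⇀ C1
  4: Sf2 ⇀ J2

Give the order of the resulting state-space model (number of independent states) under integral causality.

2  (C1, I1 all integral)

#1 →Sf1  (Sf1 (Sf) sets flow on bond)
#4 →Sf2  (Sf2 (Sf) sets flow on bond)
#2 →I1  (I1: I, integral causality)
#0 →J2  (J2: last free bond brings effort in)
#3 →J1  (J1 needs exactly one e-in)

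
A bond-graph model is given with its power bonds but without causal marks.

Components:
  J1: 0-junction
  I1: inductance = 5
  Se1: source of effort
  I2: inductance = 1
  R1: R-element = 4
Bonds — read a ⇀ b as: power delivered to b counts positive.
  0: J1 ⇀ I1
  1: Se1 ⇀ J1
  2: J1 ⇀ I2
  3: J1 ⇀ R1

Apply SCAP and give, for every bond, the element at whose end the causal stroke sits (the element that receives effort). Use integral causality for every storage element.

#0 stroke→I1
#1 stroke→J1
#2 stroke→I2
#3 stroke→R1

β1 stroke at J1  (Se1 fixes effort; stroke away)
β0 stroke at I1  (0-jn J1 has e-setter on 1)
β2 stroke at I2  (common-e at J1 fixed by 1)
β3 stroke at R1  (J1: bond 1 brought effort, rest push out)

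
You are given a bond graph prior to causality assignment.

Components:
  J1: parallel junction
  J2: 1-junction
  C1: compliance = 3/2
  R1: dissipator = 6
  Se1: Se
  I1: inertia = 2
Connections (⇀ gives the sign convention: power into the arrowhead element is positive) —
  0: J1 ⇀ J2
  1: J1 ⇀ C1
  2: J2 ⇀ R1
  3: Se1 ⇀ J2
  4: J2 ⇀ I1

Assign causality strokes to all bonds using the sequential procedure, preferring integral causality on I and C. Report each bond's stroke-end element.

β0 stroke at J2
β1 stroke at J1
β2 stroke at J2
β3 stroke at J2
β4 stroke at I1

#3 →J2  (Se1 (Se) sets effort on bond)
#1 →J1  (prefer integral on C1)
#0 →J2  (0-jn J1 has e-setter on 1)
#4 →I1  (I1 integral (f out))
#2 →J2  (common-f at J2 fixed by 4)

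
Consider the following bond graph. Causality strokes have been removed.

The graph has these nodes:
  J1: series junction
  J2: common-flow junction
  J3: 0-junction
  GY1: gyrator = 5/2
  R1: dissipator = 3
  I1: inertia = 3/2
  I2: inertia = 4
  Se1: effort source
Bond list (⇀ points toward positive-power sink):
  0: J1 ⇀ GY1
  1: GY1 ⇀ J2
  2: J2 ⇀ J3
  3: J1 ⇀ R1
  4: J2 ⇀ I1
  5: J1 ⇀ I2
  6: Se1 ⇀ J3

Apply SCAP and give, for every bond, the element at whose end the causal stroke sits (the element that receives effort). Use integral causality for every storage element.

b0 →J1
b1 →J2
b2 →J2
b3 →J1
b4 →I1
b5 →I2
b6 →J3

β6 stroke→J3  (Se1 (Se) sets effort on bond)
β2 stroke→J2  (J3 effort already set via bond 6)
β4 stroke→I1  (I1 integral (f out))
β1 stroke→J2  (common-f at J2 fixed by 4)
β0 stroke→J1  (GY1 both-in/both-out from 1)
β5 stroke→I2  (I2 integral (f out))
β3 stroke→J1  (common-f at J1 fixed by 5)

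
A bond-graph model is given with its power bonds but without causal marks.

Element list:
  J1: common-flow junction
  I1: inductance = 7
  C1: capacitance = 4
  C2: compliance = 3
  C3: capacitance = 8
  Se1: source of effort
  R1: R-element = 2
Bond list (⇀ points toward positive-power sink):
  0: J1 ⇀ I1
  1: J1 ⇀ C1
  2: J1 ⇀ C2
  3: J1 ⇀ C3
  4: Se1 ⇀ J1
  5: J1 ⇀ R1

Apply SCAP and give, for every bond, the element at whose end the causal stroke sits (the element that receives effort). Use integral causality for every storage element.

#0 →I1
#1 →J1
#2 →J1
#3 →J1
#4 →J1
#5 →J1

β4 |J1  (Se1: effort source, stroke at far end)
β0 |I1  (prefer integral on I1)
β1 |J1  (J1: bond 0 brought flow, rest push out)
β2 |J1  (common-f at J1 fixed by 0)
β3 |J1  (common-f at J1 fixed by 0)
β5 |J1  (J1: bond 0 brought flow, rest push out)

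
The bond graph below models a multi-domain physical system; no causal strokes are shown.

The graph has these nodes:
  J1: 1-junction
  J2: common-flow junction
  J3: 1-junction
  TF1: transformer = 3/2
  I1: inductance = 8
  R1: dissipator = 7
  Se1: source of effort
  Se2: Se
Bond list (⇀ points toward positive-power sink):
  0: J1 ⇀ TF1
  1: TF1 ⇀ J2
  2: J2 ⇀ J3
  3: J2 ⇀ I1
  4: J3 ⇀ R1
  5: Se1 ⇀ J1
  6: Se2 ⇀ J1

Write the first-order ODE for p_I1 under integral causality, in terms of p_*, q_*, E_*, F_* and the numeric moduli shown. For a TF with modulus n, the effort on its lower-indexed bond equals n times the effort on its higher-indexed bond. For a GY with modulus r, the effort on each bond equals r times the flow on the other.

dp_I1/dt = 2*E_Se1/3 + 2*E_Se2/3 - 7*p_I1/8

#5 stroke at J1  (Se1: effort source, stroke at far end)
#6 stroke at J1  (Se2: effort source, stroke at far end)
#0 stroke at TF1  (J1 needs exactly one f-in)
#1 stroke at J2  (TF TF1: opposite of bond 0)
#3 stroke at I1  (I1 outputs flow p/I1)
#2 stroke at J2  (1-jn J2 has f-setter on 3)
#4 stroke at J3  (J3: bond 2 brought flow, rest push out)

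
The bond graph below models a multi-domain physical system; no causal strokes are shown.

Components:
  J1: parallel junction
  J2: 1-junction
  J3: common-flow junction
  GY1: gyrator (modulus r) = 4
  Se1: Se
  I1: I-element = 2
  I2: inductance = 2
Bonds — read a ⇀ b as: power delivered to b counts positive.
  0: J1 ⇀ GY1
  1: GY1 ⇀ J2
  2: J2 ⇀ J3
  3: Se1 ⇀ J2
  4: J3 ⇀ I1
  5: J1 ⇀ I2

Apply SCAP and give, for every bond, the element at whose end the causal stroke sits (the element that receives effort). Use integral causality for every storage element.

bond 3 →J2  (Se1: effort source, stroke at far end)
bond 4 →I1  (I1 integral (f out))
bond 2 →J3  (J3 flow already set via bond 4)
bond 1 →J2  (1-jn J2 has f-setter on 2)
bond 0 →J1  (GY1: gyrator matches bond 1)
bond 5 →I2  (0-jn J1 has e-setter on 0)

β0 stroke→J1
β1 stroke→J2
β2 stroke→J3
β3 stroke→J2
β4 stroke→I1
β5 stroke→I2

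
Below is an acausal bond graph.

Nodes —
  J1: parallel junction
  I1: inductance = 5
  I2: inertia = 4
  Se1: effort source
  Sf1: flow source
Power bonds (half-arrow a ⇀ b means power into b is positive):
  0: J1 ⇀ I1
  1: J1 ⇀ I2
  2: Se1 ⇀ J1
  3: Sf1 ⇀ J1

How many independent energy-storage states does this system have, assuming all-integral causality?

#2 stroke→J1  (Se1 fixes effort; stroke away)
#3 stroke→Sf1  (Sf1 (Sf) sets flow on bond)
#0 stroke→I1  (J1: bond 2 brought effort, rest push out)
#1 stroke→I2  (0-jn J1 has e-setter on 2)

2  (I1, I2 all integral)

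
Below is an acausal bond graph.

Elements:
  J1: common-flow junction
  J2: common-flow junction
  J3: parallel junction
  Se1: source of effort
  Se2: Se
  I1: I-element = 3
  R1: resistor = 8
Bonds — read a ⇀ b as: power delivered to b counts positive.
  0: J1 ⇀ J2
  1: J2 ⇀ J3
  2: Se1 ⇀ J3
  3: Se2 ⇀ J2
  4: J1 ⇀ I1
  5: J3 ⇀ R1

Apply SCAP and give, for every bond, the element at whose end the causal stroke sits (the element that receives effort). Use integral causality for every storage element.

bond 0 →J1
bond 1 →J2
bond 2 →J3
bond 3 →J2
bond 4 →I1
bond 5 →R1

bond 2 stroke→J3  (Se1 (Se) sets effort on bond)
bond 3 stroke→J2  (Se2 (Se) sets effort on bond)
bond 1 stroke→J2  (J3 effort already set via bond 2)
bond 5 stroke→R1  (0-jn J3 has e-setter on 2)
bond 0 stroke→J1  (J2 needs exactly one f-in)
bond 4 stroke→I1  (only one flow-in slot at J1)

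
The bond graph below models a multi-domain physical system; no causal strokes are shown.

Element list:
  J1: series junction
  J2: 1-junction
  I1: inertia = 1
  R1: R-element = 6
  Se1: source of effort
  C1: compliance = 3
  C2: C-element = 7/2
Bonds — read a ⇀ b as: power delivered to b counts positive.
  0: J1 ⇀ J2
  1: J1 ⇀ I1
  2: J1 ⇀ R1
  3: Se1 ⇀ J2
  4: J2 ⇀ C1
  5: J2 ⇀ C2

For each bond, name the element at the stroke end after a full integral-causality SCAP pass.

b0 stroke→J1
b1 stroke→I1
b2 stroke→J1
b3 stroke→J2
b4 stroke→J2
b5 stroke→J2

#3 →J2  (Se1 (Se) sets effort on bond)
#1 →I1  (I1 outputs flow p/I1)
#0 →J1  (common-f at J1 fixed by 1)
#2 →J1  (J1: bond 1 brought flow, rest push out)
#4 →J2  (1-jn J2 has f-setter on 0)
#5 →J2  (1-jn J2 has f-setter on 0)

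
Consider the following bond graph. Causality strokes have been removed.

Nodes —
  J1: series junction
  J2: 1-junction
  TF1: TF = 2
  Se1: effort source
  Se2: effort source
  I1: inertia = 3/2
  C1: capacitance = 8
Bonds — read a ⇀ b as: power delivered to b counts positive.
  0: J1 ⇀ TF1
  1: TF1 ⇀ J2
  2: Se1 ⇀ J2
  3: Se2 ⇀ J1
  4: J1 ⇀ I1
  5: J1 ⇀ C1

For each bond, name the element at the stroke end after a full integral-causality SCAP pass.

#2 →J2  (Se1 (Se) sets effort on bond)
#3 →J1  (Se2 (Se) sets effort on bond)
#1 →TF1  (J2 needs exactly one f-in)
#0 →J1  (through TF1, causality passes straight; one stroke at TF1)
#4 →I1  (I1: I, integral causality)
#5 →J1  (1-jn J1 has f-setter on 4)

#0 stroke→J1
#1 stroke→TF1
#2 stroke→J2
#3 stroke→J1
#4 stroke→I1
#5 stroke→J1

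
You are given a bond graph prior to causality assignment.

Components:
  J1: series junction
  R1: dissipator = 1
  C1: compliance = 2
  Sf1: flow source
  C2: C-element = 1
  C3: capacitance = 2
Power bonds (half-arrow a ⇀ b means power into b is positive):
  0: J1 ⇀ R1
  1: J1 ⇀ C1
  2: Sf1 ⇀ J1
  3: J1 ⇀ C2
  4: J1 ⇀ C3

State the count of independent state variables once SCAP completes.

bond 2 stroke at Sf1  (source Sf1 imposes f)
bond 0 stroke at J1  (common-f at J1 fixed by 2)
bond 1 stroke at J1  (1-jn J1 has f-setter on 2)
bond 3 stroke at J1  (J1: bond 2 brought flow, rest push out)
bond 4 stroke at J1  (1-jn J1 has f-setter on 2)

3  (C1, C2, C3 all integral)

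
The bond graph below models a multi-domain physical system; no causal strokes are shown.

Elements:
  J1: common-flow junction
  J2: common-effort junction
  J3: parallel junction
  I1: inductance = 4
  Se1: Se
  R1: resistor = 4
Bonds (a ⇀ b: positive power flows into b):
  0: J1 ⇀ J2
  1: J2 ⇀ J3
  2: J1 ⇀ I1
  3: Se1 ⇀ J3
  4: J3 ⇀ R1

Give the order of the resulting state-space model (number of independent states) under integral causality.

1  (I1 all integral)

β3 stroke→J3  (Se1 (Se) sets effort on bond)
β1 stroke→J2  (common-e at J3 fixed by 3)
β4 stroke→R1  (0-jn J3 has e-setter on 3)
β0 stroke→J1  (0-jn J2 has e-setter on 1)
β2 stroke→I1  (closing 1-jn rule on J1)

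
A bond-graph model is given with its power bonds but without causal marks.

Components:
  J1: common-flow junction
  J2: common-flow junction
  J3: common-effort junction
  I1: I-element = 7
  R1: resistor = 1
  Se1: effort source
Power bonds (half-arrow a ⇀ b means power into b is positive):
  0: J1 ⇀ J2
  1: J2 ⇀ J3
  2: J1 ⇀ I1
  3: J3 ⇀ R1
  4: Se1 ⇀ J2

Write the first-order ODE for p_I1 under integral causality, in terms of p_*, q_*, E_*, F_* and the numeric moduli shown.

β4 |J2  (Se1 (Se) sets effort on bond)
β2 |I1  (I1 integral (f out))
β0 |J1  (1-jn J1 has f-setter on 2)
β1 |J2  (1-jn J2 has f-setter on 0)
β3 |J3  (closing 0-jn rule on J3)

dp_I1/dt = E_Se1 - p_I1/7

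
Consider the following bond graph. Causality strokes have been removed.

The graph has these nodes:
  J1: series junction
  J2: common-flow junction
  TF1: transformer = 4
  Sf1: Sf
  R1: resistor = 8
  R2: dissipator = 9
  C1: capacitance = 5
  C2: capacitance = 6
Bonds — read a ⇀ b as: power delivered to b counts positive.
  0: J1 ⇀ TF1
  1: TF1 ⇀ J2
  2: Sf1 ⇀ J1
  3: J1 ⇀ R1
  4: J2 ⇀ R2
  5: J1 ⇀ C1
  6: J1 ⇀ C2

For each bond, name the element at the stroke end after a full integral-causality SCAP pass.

b2 →Sf1  (Sf1: flow source, stroke at near end)
b0 →J1  (J1 flow already set via bond 2)
b3 →J1  (common-f at J1 fixed by 2)
b5 →J1  (common-f at J1 fixed by 2)
b6 →J1  (1-jn J1 has f-setter on 2)
b1 →TF1  (TF TF1: opposite of bond 0)
b4 →J2  (J2: bond 1 brought flow, rest push out)

#0 stroke→J1
#1 stroke→TF1
#2 stroke→Sf1
#3 stroke→J1
#4 stroke→J2
#5 stroke→J1
#6 stroke→J1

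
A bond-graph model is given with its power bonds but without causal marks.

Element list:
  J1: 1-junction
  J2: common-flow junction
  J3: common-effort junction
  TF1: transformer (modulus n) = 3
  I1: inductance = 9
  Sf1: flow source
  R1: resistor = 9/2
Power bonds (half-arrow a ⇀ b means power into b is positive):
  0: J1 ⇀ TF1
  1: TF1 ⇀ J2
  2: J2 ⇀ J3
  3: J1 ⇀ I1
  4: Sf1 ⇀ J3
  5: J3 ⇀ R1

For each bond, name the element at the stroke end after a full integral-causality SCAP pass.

b0 stroke at J1
b1 stroke at TF1
b2 stroke at J2
b3 stroke at I1
b4 stroke at Sf1
b5 stroke at J3

#4 stroke→Sf1  (source Sf1 imposes f)
#3 stroke→I1  (I1 outputs flow p/I1)
#0 stroke→J1  (J1 flow already set via bond 3)
#1 stroke→TF1  (through TF1, causality passes straight; one stroke at TF1)
#2 stroke→J2  (1-jn J2 has f-setter on 1)
#5 stroke→J3  (J3: last free bond brings effort in)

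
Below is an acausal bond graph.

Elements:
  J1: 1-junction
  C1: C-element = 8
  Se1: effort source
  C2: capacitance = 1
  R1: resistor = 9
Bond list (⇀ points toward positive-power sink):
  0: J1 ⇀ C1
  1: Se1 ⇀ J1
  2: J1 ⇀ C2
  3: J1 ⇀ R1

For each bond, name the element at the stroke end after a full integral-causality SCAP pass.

bond 0 →J1
bond 1 →J1
bond 2 →J1
bond 3 →R1

bond 1 stroke at J1  (Se1 fixes effort; stroke away)
bond 0 stroke at J1  (C1 integral (e out))
bond 2 stroke at J1  (C2 integral (e out))
bond 3 stroke at R1  (closing 1-jn rule on J1)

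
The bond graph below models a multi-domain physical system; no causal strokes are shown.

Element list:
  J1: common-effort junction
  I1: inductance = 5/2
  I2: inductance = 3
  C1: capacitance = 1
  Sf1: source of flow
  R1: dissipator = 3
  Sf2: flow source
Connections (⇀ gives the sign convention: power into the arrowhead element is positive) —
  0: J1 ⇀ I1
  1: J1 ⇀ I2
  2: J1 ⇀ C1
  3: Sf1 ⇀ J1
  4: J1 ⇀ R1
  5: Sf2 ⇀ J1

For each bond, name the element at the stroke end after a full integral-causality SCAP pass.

bond 0 →I1
bond 1 →I2
bond 2 →J1
bond 3 →Sf1
bond 4 →R1
bond 5 →Sf2

β3 →Sf1  (Sf1 fixes flow; stroke at Sf1)
β5 →Sf2  (Sf2: flow source, stroke at near end)
β0 →I1  (I1 outputs flow p/I1)
β1 →I2  (prefer integral on I2)
β2 →J1  (C1 integral (e out))
β4 →R1  (J1: bond 2 brought effort, rest push out)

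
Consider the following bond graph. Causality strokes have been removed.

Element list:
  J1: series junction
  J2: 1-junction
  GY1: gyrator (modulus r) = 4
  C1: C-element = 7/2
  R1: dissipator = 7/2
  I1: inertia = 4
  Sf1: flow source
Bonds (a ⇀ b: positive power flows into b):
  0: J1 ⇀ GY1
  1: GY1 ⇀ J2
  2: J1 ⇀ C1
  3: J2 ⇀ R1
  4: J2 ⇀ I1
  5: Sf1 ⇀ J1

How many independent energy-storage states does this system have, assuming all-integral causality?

bond 5 stroke at Sf1  (Sf1 fixes flow; stroke at Sf1)
bond 0 stroke at J1  (1-jn J1 has f-setter on 5)
bond 2 stroke at J1  (common-f at J1 fixed by 5)
bond 1 stroke at J2  (GY1: gyrator matches bond 0)
bond 4 stroke at I1  (I1 integral (f out))
bond 3 stroke at J2  (J2: bond 4 brought flow, rest push out)

2  (C1, I1 all integral)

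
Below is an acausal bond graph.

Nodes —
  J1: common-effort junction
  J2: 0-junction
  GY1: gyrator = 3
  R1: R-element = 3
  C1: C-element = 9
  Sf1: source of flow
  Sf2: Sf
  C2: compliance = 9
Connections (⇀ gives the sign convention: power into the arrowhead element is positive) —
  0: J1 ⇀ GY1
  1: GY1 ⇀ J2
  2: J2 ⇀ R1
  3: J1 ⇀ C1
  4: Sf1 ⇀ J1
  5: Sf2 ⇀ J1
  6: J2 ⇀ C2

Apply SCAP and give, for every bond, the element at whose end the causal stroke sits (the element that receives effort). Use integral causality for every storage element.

#4 →Sf1  (Sf1 fixes flow; stroke at Sf1)
#5 →Sf2  (Sf2 (Sf) sets flow on bond)
#3 →J1  (C1 outputs effort q/C1)
#0 →GY1  (J1: bond 3 brought effort, rest push out)
#1 →GY1  (GY1 both-in/both-out from 0)
#6 →J2  (C2: C, integral causality)
#2 →R1  (J2 effort already set via bond 6)

bond 0 stroke→GY1
bond 1 stroke→GY1
bond 2 stroke→R1
bond 3 stroke→J1
bond 4 stroke→Sf1
bond 5 stroke→Sf2
bond 6 stroke→J2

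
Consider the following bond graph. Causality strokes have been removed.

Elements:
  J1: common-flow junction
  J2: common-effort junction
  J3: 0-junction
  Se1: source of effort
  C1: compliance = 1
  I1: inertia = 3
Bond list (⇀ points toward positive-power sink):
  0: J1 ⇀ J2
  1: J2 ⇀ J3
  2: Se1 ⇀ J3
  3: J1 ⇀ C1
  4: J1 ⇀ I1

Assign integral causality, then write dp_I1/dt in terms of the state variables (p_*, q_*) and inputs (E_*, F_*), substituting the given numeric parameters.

dp_I1/dt = -E_Se1 - q_C1

β2 |J3  (Se1 fixes effort; stroke away)
β1 |J2  (0-jn J3 has e-setter on 2)
β0 |J1  (0-jn J2 has e-setter on 1)
β3 |J1  (C1 outputs effort q/C1)
β4 |I1  (J1 needs exactly one f-in)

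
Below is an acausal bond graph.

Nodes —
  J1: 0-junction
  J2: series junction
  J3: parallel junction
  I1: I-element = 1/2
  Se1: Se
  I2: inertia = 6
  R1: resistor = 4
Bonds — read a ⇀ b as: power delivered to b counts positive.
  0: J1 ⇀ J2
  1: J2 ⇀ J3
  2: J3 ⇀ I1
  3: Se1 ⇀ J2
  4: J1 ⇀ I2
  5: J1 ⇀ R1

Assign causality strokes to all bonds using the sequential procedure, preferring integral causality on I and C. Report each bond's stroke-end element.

b3 →J2  (Se1 fixes effort; stroke away)
b2 →I1  (I1 integral (f out))
b1 →J3  (closing 0-jn rule on J3)
b0 →J2  (J2: bond 1 brought flow, rest push out)
b4 →I2  (I2: I, integral causality)
b5 →J1  (closing 0-jn rule on J1)

bond 0 stroke at J2
bond 1 stroke at J3
bond 2 stroke at I1
bond 3 stroke at J2
bond 4 stroke at I2
bond 5 stroke at J1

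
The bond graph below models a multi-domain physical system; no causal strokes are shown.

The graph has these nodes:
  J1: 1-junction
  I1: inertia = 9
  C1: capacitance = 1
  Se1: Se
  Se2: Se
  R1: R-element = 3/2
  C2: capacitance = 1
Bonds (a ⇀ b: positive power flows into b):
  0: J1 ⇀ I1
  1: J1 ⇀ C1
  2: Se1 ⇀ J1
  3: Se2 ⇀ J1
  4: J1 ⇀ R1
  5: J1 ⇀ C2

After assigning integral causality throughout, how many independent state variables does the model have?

3  (C1, C2, I1 all integral)

b2 →J1  (Se1 fixes effort; stroke away)
b3 →J1  (Se2 (Se) sets effort on bond)
b0 →I1  (I1: I, integral causality)
b1 →J1  (1-jn J1 has f-setter on 0)
b4 →J1  (1-jn J1 has f-setter on 0)
b5 →J1  (1-jn J1 has f-setter on 0)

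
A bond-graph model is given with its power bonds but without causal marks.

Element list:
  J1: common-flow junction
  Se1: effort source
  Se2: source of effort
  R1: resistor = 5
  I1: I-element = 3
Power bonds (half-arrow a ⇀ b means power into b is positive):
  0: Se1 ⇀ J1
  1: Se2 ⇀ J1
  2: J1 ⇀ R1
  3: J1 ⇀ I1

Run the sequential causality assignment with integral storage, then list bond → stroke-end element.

b0 stroke→J1  (source Se1 imposes e)
b1 stroke→J1  (Se2 fixes effort; stroke away)
b3 stroke→I1  (I1 outputs flow p/I1)
b2 stroke→J1  (1-jn J1 has f-setter on 3)

β0 stroke at J1
β1 stroke at J1
β2 stroke at J1
β3 stroke at I1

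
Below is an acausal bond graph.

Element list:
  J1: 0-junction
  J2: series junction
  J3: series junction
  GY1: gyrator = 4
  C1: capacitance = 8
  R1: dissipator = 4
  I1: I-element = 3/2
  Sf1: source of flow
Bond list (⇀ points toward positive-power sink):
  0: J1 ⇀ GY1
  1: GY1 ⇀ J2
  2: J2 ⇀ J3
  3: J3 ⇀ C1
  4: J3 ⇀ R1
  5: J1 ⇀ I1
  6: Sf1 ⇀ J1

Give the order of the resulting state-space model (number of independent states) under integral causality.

2  (C1, I1 all integral)

β6 →Sf1  (Sf1 (Sf) sets flow on bond)
β3 →J3  (C1: C, integral causality)
β5 →I1  (I1: I, integral causality)
β0 →J1  (J1 needs exactly one e-in)
β1 →J2  (through GY1, causality inverts; strokes same side of GY1)
β2 →J3  (only one flow-in slot at J2)
β4 →R1  (J3: last free bond brings flow in)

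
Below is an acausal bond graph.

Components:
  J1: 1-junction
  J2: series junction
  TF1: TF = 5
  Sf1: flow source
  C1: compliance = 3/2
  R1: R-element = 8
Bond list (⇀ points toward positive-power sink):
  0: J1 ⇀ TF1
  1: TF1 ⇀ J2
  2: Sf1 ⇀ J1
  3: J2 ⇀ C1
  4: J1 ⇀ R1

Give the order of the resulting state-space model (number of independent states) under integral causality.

#2 stroke at Sf1  (Sf1 (Sf) sets flow on bond)
#0 stroke at J1  (common-f at J1 fixed by 2)
#4 stroke at J1  (common-f at J1 fixed by 2)
#1 stroke at TF1  (through TF1, causality passes straight; one stroke at TF1)
#3 stroke at J2  (common-f at J2 fixed by 1)

1  (C1 all integral)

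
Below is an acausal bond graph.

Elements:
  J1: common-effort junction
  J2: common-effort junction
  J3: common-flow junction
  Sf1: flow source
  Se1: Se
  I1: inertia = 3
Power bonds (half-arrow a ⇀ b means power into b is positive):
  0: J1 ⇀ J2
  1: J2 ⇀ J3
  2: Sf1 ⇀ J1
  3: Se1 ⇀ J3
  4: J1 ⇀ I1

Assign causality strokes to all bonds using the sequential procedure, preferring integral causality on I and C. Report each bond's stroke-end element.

bond 0 stroke→J1
bond 1 stroke→J2
bond 2 stroke→Sf1
bond 3 stroke→J3
bond 4 stroke→I1

b2 stroke at Sf1  (source Sf1 imposes f)
b3 stroke at J3  (source Se1 imposes e)
b1 stroke at J2  (closing 1-jn rule on J3)
b0 stroke at J1  (J2: bond 1 brought effort, rest push out)
b4 stroke at I1  (common-e at J1 fixed by 0)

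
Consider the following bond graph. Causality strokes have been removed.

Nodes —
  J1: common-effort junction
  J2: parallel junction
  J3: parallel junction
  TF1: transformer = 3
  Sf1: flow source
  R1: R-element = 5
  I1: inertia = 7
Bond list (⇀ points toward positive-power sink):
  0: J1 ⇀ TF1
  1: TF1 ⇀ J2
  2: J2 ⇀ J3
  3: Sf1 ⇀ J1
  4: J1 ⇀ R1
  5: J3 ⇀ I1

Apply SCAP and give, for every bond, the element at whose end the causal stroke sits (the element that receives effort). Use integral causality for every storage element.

β0 →TF1
β1 →J2
β2 →J3
β3 →Sf1
β4 →J1
β5 →I1

β3 →Sf1  (Sf1: flow source, stroke at near end)
β5 →I1  (I1: I, integral causality)
β2 →J3  (J3: last free bond brings effort in)
β1 →J2  (closing 0-jn rule on J2)
β0 →TF1  (TF TF1: opposite of bond 1)
β4 →J1  (only one effort-in slot at J1)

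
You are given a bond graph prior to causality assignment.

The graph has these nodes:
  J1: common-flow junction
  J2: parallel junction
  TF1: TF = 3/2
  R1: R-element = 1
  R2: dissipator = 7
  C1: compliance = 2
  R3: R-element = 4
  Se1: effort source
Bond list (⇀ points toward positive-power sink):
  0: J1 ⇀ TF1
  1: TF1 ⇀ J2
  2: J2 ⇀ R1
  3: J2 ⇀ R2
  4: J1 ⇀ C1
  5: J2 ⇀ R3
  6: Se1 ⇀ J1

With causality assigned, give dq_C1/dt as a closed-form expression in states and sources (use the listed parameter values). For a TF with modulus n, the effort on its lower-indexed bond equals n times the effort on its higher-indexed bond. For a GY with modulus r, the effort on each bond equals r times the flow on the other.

#6 |J1  (Se1 fixes effort; stroke away)
#4 |J1  (C1 integral (e out))
#0 |TF1  (J1: last free bond brings flow in)
#1 |J2  (TF1: transformer flips bond 0)
#2 |R1  (0-jn J2 has e-setter on 1)
#3 |R2  (J2: bond 1 brought effort, rest push out)
#5 |R3  (0-jn J2 has e-setter on 1)

dq_C1/dt = 13*E_Se1/21 - 13*q_C1/42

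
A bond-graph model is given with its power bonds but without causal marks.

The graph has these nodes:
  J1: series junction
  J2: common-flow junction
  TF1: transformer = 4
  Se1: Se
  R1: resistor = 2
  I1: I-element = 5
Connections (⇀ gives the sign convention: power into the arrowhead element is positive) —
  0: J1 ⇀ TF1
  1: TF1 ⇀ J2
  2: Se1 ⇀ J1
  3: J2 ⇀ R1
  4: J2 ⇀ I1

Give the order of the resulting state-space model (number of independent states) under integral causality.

1  (I1 all integral)

#2 stroke at J1  (Se1 fixes effort; stroke away)
#0 stroke at TF1  (closing 1-jn rule on J1)
#1 stroke at J2  (TF1: transformer flips bond 0)
#4 stroke at I1  (I1 outputs flow p/I1)
#3 stroke at J2  (J2: bond 4 brought flow, rest push out)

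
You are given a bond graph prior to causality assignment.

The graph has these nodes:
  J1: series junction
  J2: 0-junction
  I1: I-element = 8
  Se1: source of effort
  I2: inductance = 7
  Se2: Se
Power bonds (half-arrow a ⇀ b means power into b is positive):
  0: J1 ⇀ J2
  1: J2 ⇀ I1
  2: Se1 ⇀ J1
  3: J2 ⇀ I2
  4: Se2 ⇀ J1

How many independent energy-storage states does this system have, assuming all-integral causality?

2  (I1, I2 all integral)

bond 2 stroke→J1  (Se1: effort source, stroke at far end)
bond 4 stroke→J1  (Se2 fixes effort; stroke away)
bond 0 stroke→J2  (closing 1-jn rule on J1)
bond 1 stroke→I1  (0-jn J2 has e-setter on 0)
bond 3 stroke→I2  (J2 effort already set via bond 0)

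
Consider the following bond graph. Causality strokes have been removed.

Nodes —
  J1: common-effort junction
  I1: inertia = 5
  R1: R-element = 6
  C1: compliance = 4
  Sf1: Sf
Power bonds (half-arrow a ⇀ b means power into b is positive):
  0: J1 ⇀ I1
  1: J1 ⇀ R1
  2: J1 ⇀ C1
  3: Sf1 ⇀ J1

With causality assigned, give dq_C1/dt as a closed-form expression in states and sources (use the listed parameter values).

b3 |Sf1  (Sf1 fixes flow; stroke at Sf1)
b0 |I1  (I1 integral (f out))
b2 |J1  (C1 integral (e out))
b1 |R1  (common-e at J1 fixed by 2)

dq_C1/dt = F_Sf1 - p_I1/5 - q_C1/24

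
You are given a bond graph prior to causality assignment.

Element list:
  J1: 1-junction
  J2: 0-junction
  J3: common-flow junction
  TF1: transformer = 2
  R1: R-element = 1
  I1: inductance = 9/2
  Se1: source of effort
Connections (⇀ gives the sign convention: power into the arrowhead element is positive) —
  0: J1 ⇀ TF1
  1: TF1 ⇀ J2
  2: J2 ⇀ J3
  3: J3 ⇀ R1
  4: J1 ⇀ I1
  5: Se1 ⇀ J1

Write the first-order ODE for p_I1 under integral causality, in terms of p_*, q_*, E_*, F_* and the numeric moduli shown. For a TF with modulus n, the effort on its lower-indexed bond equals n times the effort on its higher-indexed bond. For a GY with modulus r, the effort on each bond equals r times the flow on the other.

dp_I1/dt = E_Se1 - 8*p_I1/9

β5 →J1  (Se1: effort source, stroke at far end)
β4 →I1  (I1 integral (f out))
β0 →J1  (1-jn J1 has f-setter on 4)
β1 →TF1  (TF TF1: opposite of bond 0)
β2 →J2  (J2 needs exactly one e-in)
β3 →J3  (1-jn J3 has f-setter on 2)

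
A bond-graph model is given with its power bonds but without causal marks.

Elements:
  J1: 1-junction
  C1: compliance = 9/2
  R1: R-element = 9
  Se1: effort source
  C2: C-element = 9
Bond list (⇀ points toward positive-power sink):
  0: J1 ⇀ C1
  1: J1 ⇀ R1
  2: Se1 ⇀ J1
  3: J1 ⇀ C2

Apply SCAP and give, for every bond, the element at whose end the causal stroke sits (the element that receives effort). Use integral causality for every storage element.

bond 2 →J1  (Se1 (Se) sets effort on bond)
bond 0 →J1  (C1 outputs effort q/C1)
bond 3 →J1  (C2 integral (e out))
bond 1 →R1  (closing 1-jn rule on J1)

b0 stroke at J1
b1 stroke at R1
b2 stroke at J1
b3 stroke at J1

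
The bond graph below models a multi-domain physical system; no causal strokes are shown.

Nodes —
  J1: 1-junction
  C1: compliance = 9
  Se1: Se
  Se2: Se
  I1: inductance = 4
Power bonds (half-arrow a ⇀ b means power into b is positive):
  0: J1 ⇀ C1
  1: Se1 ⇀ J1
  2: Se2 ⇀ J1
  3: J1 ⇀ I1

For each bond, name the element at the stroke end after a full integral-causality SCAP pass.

b0 stroke at J1
b1 stroke at J1
b2 stroke at J1
b3 stroke at I1

#1 stroke→J1  (Se1: effort source, stroke at far end)
#2 stroke→J1  (Se2: effort source, stroke at far end)
#0 stroke→J1  (prefer integral on C1)
#3 stroke→I1  (J1: last free bond brings flow in)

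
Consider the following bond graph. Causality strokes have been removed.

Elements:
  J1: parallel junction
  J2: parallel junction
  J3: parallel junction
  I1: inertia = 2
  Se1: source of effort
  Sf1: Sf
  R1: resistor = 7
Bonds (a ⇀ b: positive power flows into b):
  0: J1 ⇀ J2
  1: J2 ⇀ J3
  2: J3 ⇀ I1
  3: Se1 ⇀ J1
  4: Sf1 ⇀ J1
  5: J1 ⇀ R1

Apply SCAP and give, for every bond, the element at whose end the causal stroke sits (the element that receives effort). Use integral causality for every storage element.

b0 |J2
b1 |J3
b2 |I1
b3 |J1
b4 |Sf1
b5 |R1

#3 →J1  (Se1 fixes effort; stroke away)
#4 →Sf1  (Sf1 fixes flow; stroke at Sf1)
#0 →J2  (0-jn J1 has e-setter on 3)
#5 →R1  (J1 effort already set via bond 3)
#1 →J3  (J2 effort already set via bond 0)
#2 →I1  (0-jn J3 has e-setter on 1)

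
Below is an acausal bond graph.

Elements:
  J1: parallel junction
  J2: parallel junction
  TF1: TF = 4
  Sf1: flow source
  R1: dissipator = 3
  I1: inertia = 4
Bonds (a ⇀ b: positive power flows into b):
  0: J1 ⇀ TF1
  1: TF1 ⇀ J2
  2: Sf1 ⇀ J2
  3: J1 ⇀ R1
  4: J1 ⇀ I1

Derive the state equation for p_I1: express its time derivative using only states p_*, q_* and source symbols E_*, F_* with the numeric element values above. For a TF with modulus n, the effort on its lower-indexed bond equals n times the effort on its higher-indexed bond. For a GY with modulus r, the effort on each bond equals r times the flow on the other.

dp_I1/dt = 3*F_Sf1/4 - 3*p_I1/4

#2 |Sf1  (Sf1 (Sf) sets flow on bond)
#1 |J2  (closing 0-jn rule on J2)
#0 |TF1  (TF TF1: opposite of bond 1)
#4 |I1  (I1: I, integral causality)
#3 |J1  (J1: last free bond brings effort in)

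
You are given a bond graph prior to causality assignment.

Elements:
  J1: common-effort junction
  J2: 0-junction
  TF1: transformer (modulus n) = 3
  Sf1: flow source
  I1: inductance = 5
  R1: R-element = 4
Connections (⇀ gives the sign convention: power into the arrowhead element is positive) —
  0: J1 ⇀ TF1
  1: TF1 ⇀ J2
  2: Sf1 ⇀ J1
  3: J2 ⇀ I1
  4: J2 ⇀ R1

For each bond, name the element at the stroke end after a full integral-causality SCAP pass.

bond 2 stroke→Sf1  (Sf1 fixes flow; stroke at Sf1)
bond 0 stroke→J1  (only one effort-in slot at J1)
bond 1 stroke→TF1  (TF TF1: opposite of bond 0)
bond 3 stroke→I1  (I1 outputs flow p/I1)
bond 4 stroke→J2  (J2 needs exactly one e-in)

bond 0 →J1
bond 1 →TF1
bond 2 →Sf1
bond 3 →I1
bond 4 →J2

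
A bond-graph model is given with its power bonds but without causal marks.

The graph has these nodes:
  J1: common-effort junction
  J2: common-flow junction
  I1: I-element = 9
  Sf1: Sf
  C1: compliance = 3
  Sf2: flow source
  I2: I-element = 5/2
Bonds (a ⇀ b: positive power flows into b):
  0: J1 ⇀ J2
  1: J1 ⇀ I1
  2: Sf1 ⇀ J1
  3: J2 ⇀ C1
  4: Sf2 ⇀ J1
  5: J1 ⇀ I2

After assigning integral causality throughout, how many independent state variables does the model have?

3  (C1, I1, I2 all integral)

bond 2 stroke at Sf1  (Sf1 fixes flow; stroke at Sf1)
bond 4 stroke at Sf2  (Sf2 (Sf) sets flow on bond)
bond 1 stroke at I1  (I1: I, integral causality)
bond 3 stroke at J2  (C1 outputs effort q/C1)
bond 0 stroke at J1  (only one flow-in slot at J2)
bond 5 stroke at I2  (J1 effort already set via bond 0)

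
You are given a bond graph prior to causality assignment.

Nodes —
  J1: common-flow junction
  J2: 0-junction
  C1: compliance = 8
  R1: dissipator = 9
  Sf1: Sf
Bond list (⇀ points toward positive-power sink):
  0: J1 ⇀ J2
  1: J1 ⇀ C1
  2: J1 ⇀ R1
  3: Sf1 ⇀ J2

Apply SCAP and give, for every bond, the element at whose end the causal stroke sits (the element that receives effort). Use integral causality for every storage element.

#3 stroke at Sf1  (source Sf1 imposes f)
#0 stroke at J2  (J2: last free bond brings effort in)
#1 stroke at J1  (J1: bond 0 brought flow, rest push out)
#2 stroke at J1  (1-jn J1 has f-setter on 0)

b0 stroke→J2
b1 stroke→J1
b2 stroke→J1
b3 stroke→Sf1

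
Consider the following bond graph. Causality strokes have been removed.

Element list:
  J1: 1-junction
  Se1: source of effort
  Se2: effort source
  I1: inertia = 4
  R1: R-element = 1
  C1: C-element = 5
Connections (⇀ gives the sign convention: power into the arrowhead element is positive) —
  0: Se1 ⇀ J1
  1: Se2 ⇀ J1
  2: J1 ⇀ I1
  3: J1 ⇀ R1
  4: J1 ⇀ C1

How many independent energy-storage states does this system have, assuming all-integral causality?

2  (C1, I1 all integral)

β0 →J1  (Se1 fixes effort; stroke away)
β1 →J1  (Se2: effort source, stroke at far end)
β2 →I1  (I1 outputs flow p/I1)
β3 →J1  (J1 flow already set via bond 2)
β4 →J1  (common-f at J1 fixed by 2)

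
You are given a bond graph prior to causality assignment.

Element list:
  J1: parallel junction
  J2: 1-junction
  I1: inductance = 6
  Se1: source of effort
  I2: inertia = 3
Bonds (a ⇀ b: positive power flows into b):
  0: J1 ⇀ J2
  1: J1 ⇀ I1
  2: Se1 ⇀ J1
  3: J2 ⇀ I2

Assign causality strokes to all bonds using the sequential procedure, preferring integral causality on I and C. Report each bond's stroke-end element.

bond 2 stroke at J1  (Se1 (Se) sets effort on bond)
bond 0 stroke at J2  (common-e at J1 fixed by 2)
bond 1 stroke at I1  (J1 effort already set via bond 2)
bond 3 stroke at I2  (J2: last free bond brings flow in)

#0 |J2
#1 |I1
#2 |J1
#3 |I2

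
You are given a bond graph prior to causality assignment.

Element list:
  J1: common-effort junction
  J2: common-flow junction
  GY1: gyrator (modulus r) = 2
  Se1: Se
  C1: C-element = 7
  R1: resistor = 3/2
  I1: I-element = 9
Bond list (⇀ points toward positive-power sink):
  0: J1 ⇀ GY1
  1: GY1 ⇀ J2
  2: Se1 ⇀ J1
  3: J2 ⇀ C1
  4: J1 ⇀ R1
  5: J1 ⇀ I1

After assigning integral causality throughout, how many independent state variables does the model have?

b2 stroke→J1  (Se1 (Se) sets effort on bond)
b0 stroke→GY1  (J1 effort already set via bond 2)
b4 stroke→R1  (common-e at J1 fixed by 2)
b5 stroke→I1  (0-jn J1 has e-setter on 2)
b1 stroke→GY1  (GY GY1: same side as bond 0)
b3 stroke→J2  (J2 flow already set via bond 1)

2  (C1, I1 all integral)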